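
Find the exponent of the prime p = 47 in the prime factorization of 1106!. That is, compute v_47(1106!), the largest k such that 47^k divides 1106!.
v_47(1106!) = 23

Legendre's formula: v_p(n!) = Σ_{k ≥ 1} ⌊n / p^k⌋. For p = 47, n = 1106, the terms are:
  ⌊1106/47^1⌋ = ⌊1106/47⌋ = 23
(the next term ⌊1106/47^2⌋ = 0, terminating the sum). Summing: v_47(1106!) = 23 = 23.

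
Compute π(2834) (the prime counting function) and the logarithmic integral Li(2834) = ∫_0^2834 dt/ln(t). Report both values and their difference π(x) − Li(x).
π(2834) = 411;  Li(2834) ≈ 421.95;  π(x) − Li(x) ≈ -10.95.

Direct count of primes ≤ 2834 gives π(2834) = 411. Numerical evaluation of the logarithmic integral gives Li(2834) ≈ 421.95. The difference π(x) − Li(x) ≈ -10.95 is typically negative for small/moderate x (Li(x) overestimates), though Littlewood's theorem shows this sign changes infinitely often.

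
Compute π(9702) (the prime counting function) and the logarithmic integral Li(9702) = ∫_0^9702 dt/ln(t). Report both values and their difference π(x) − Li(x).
π(9702) = 1197;  Li(9702) ≈ 1213.73;  π(x) − Li(x) ≈ -16.73.

Direct count of primes ≤ 9702 gives π(9702) = 1197. Numerical evaluation of the logarithmic integral gives Li(9702) ≈ 1213.73. The difference π(x) − Li(x) ≈ -16.73 is typically negative for small/moderate x (Li(x) overestimates), though Littlewood's theorem shows this sign changes infinitely often.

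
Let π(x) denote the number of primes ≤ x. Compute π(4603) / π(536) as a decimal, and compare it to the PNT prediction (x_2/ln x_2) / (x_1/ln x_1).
π(4603)/π(536) = 623/99 ≈ 6.2929;  PNT prediction ≈ 6.3983.

π(536) = 99 and π(4603) = 623, so π(4603)/π(536) ≈ 6.2929. The PNT-predicted ratio is (4603/ln(4603)) / (536/ln(536)) ≈ 6.3983. The two agree to within a few percent, as expected.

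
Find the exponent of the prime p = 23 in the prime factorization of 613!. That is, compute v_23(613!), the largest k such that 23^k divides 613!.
v_23(613!) = 27

Legendre's formula: v_p(n!) = Σ_{k ≥ 1} ⌊n / p^k⌋. For p = 23, n = 613, the terms are:
  ⌊613/23^1⌋ = ⌊613/23⌋ = 26
  ⌊613/23^2⌋ = ⌊613/529⌋ = 1
(the next term ⌊613/23^3⌋ = 0, terminating the sum). Summing: v_23(613!) = 26 + 1 = 27.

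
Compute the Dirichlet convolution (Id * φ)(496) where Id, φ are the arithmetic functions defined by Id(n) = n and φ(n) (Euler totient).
(Id * φ)(496) = 2928

Divisors of 496: [1, 2, 4, 8, 16, 31, 62, 124, 248, 496]. For each d | 496:
  d = 1: Id(1) · φ(496/1) = 1 · 240 = 240
  d = 2: Id(2) · φ(496/2) = 2 · 120 = 240
  d = 4: Id(4) · φ(496/4) = 4 · 60 = 240
  d = 8: Id(8) · φ(496/8) = 8 · 30 = 240
  d = 16: Id(16) · φ(496/16) = 16 · 30 = 480
  d = 31: Id(31) · φ(496/31) = 31 · 8 = 248
  d = 62: Id(62) · φ(496/62) = 62 · 4 = 248
  d = 124: Id(124) · φ(496/124) = 124 · 2 = 248
  d = 248: Id(248) · φ(496/248) = 248 · 1 = 248
  d = 496: Id(496) · φ(496/496) = 496 · 1 = 496
Summing: (Id * φ)(496) = 240 + 240 + 240 + 240 + 480 + 248 + 248 + 248 + 248 + 496 = 2928.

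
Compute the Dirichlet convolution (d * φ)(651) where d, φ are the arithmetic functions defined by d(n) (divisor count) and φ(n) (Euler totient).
(d * φ)(651) = 1024

Divisors of 651: [1, 3, 7, 21, 31, 93, 217, 651]. For each d | 651:
  d = 1: d(1) · φ(651/1) = 1 · 360 = 360
  d = 3: d(3) · φ(651/3) = 2 · 180 = 360
  d = 7: d(7) · φ(651/7) = 2 · 60 = 120
  d = 21: d(21) · φ(651/21) = 4 · 30 = 120
  d = 31: d(31) · φ(651/31) = 2 · 12 = 24
  d = 93: d(93) · φ(651/93) = 4 · 6 = 24
  d = 217: d(217) · φ(651/217) = 4 · 2 = 8
  d = 651: d(651) · φ(651/651) = 8 · 1 = 8
Summing: (d * φ)(651) = 360 + 360 + 120 + 120 + 24 + 24 + 8 + 8 = 1024.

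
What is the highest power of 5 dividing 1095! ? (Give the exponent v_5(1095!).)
v_5(1095!) = 271

Legendre's formula: v_p(n!) = Σ_{k ≥ 1} ⌊n / p^k⌋. For p = 5, n = 1095, the terms are:
  ⌊1095/5^1⌋ = ⌊1095/5⌋ = 219
  ⌊1095/5^2⌋ = ⌊1095/25⌋ = 43
  ⌊1095/5^3⌋ = ⌊1095/125⌋ = 8
  ⌊1095/5^4⌋ = ⌊1095/625⌋ = 1
(the next term ⌊1095/5^5⌋ = 0, terminating the sum). Summing: v_5(1095!) = 219 + 43 + 8 + 1 = 271.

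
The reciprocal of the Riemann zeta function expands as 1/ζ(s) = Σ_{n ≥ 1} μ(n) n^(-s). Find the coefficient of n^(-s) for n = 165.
μ(165) = -1

Factor n = 165 = 3 · 5 · 11. μ(n) = 0 if any exponent ≥ 2 (not squarefree); otherwise μ(n) = (−1)^{ω(n)} where ω(n) is the number of distinct prime factors. Applying: μ(165) = -1.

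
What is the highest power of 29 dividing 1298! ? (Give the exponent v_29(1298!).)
v_29(1298!) = 45

Legendre's formula: v_p(n!) = Σ_{k ≥ 1} ⌊n / p^k⌋. For p = 29, n = 1298, the terms are:
  ⌊1298/29^1⌋ = ⌊1298/29⌋ = 44
  ⌊1298/29^2⌋ = ⌊1298/841⌋ = 1
(the next term ⌊1298/29^3⌋ = 0, terminating the sum). Summing: v_29(1298!) = 44 + 1 = 45.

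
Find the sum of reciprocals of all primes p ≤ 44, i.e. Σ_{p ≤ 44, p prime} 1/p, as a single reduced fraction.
Σ 1/p = 21460568175640361/13082761331670030

π(44) = 14, so the primes ≤ 44 are [2, 3, 5, 7, 11, 13, 17, 19, 23, 29, 31, 37, 41, 43]. Summing 1/p over these primes: 21460568175640361/13082761331670030 ≈ 1.6404. Mertens estimate ln ln(44) + 0.2615 ≈ 1.5923.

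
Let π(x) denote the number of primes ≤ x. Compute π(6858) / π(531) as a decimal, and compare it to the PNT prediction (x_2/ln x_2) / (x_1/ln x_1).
π(6858)/π(531) = 882/99 ≈ 8.9091;  PNT prediction ≈ 9.1745.

π(531) = 99 and π(6858) = 882, so π(6858)/π(531) ≈ 8.9091. The PNT-predicted ratio is (6858/ln(6858)) / (531/ln(531)) ≈ 9.1745. The two agree to within a few percent, as expected.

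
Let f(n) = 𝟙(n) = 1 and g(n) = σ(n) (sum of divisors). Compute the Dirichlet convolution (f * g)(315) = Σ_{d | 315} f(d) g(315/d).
(𝟙 * σ)(315) = 1134

Divisors of 315: [1, 3, 5, 7, 9, 15, 21, 35, 45, 63, 105, 315]. For each d | 315:
  d = 1: 𝟙(1) · σ(315/1) = 1 · 624 = 624
  d = 3: 𝟙(3) · σ(315/3) = 1 · 192 = 192
  d = 5: 𝟙(5) · σ(315/5) = 1 · 104 = 104
  d = 7: 𝟙(7) · σ(315/7) = 1 · 78 = 78
  d = 9: 𝟙(9) · σ(315/9) = 1 · 48 = 48
  d = 15: 𝟙(15) · σ(315/15) = 1 · 32 = 32
  d = 21: 𝟙(21) · σ(315/21) = 1 · 24 = 24
  d = 35: 𝟙(35) · σ(315/35) = 1 · 13 = 13
  d = 45: 𝟙(45) · σ(315/45) = 1 · 8 = 8
  d = 63: 𝟙(63) · σ(315/63) = 1 · 6 = 6
  d = 105: 𝟙(105) · σ(315/105) = 1 · 4 = 4
  d = 315: 𝟙(315) · σ(315/315) = 1 · 1 = 1
Summing: (𝟙 * σ)(315) = 624 + 192 + 104 + 78 + 48 + 32 + 24 + 13 + 8 + 6 + 4 + 1 = 1134.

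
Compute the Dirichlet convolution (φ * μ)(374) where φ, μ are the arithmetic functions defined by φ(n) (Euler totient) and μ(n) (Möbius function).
(φ * μ)(374) = 0

Divisors of 374: [1, 2, 11, 17, 22, 34, 187, 374]. For each d | 374:
  d = 1: φ(1) · μ(374/1) = 1 · -1 = -1
  d = 2: φ(2) · μ(374/2) = 1 · 1 = 1
  d = 11: φ(11) · μ(374/11) = 10 · 1 = 10
  d = 17: φ(17) · μ(374/17) = 16 · 1 = 16
  d = 22: φ(22) · μ(374/22) = 10 · -1 = -10
  d = 34: φ(34) · μ(374/34) = 16 · -1 = -16
  d = 187: φ(187) · μ(374/187) = 160 · -1 = -160
  d = 374: φ(374) · μ(374/374) = 160 · 1 = 160
Summing: (φ * μ)(374) = -1 + 1 + 10 + 16 + -10 + -16 + -160 + 160 = 0.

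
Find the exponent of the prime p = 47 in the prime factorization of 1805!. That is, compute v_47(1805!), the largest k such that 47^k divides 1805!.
v_47(1805!) = 38

Legendre's formula: v_p(n!) = Σ_{k ≥ 1} ⌊n / p^k⌋. For p = 47, n = 1805, the terms are:
  ⌊1805/47^1⌋ = ⌊1805/47⌋ = 38
(the next term ⌊1805/47^2⌋ = 0, terminating the sum). Summing: v_47(1805!) = 38 = 38.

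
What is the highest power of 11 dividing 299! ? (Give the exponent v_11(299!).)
v_11(299!) = 29

Legendre's formula: v_p(n!) = Σ_{k ≥ 1} ⌊n / p^k⌋. For p = 11, n = 299, the terms are:
  ⌊299/11^1⌋ = ⌊299/11⌋ = 27
  ⌊299/11^2⌋ = ⌊299/121⌋ = 2
(the next term ⌊299/11^3⌋ = 0, terminating the sum). Summing: v_11(299!) = 27 + 2 = 29.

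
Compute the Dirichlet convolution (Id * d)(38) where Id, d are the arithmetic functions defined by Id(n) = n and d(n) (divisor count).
(Id * d)(38) = 84

Divisors of 38: [1, 2, 19, 38]. For each d | 38:
  d = 1: Id(1) · d(38/1) = 1 · 4 = 4
  d = 2: Id(2) · d(38/2) = 2 · 2 = 4
  d = 19: Id(19) · d(38/19) = 19 · 2 = 38
  d = 38: Id(38) · d(38/38) = 38 · 1 = 38
Summing: (Id * d)(38) = 4 + 4 + 38 + 38 = 84.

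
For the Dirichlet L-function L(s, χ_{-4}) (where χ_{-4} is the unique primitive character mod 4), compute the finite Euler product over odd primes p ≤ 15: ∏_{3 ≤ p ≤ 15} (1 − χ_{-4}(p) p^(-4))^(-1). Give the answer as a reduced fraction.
∏ = 12412162137375/12550936856576

The odd primes p ≤ 15 are [3, 5, 7, 11, 13]. For each, χ(p) = 1 if p ≡ 1 mod 4, χ(p) = −1 if p ≡ 3 mod 4. Taking (1 − χ(p)/p^4)^(-1) = p^4/(p^4 − χ(p)): (1 − (-1)/3^4)^(-1) · (1 − (1)/5^4)^(-1) · (1 − (-1)/7^4)^(-1) · (1 − (-1)/11^4)^(-1) · (1 − (1)/13^4)^(-1) = 12412162137375/12550936856576.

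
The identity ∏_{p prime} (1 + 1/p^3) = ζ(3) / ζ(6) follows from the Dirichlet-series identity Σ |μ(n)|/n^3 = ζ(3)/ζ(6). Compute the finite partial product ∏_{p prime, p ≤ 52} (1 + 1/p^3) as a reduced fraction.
∏ = 8015182591485824614015950466842624/6783810016842653083409665472454505

The primes p ≤ 52 are [2, 3, 5, 7, 11, 13, 17, 19, 23, 29, 31, 37, 41, 43, 47]. For each, (1 + 1/p^3) = (p^3 + 1)/p^3. Multiplying these fractions over p ∈ [2, 3, 5, 7, 11, 13, 17, 19, 23, 29, 31, 37, 41, 43, 47] gives 8015182591485824614015950466842624/6783810016842653083409665472454505. (In the limit P → ∞ this tends to ζ(3)/ζ(6).)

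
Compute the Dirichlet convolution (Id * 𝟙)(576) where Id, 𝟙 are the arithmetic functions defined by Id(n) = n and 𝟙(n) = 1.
(Id * 𝟙)(576) = 1651

Divisors of 576: [1, 2, 3, 4, 6, 8, 9, 12, 16, 18, 24, 32, 36, 48, 64, 72, 96, 144, 192, 288, 576]. For each d | 576:
  d = 1: Id(1) · 𝟙(576/1) = 1 · 1 = 1
  d = 2: Id(2) · 𝟙(576/2) = 2 · 1 = 2
  d = 3: Id(3) · 𝟙(576/3) = 3 · 1 = 3
  d = 4: Id(4) · 𝟙(576/4) = 4 · 1 = 4
  d = 6: Id(6) · 𝟙(576/6) = 6 · 1 = 6
  d = 8: Id(8) · 𝟙(576/8) = 8 · 1 = 8
  d = 9: Id(9) · 𝟙(576/9) = 9 · 1 = 9
  d = 12: Id(12) · 𝟙(576/12) = 12 · 1 = 12
  d = 16: Id(16) · 𝟙(576/16) = 16 · 1 = 16
  d = 18: Id(18) · 𝟙(576/18) = 18 · 1 = 18
  d = 24: Id(24) · 𝟙(576/24) = 24 · 1 = 24
  d = 32: Id(32) · 𝟙(576/32) = 32 · 1 = 32
  d = 36: Id(36) · 𝟙(576/36) = 36 · 1 = 36
  d = 48: Id(48) · 𝟙(576/48) = 48 · 1 = 48
  d = 64: Id(64) · 𝟙(576/64) = 64 · 1 = 64
  d = 72: Id(72) · 𝟙(576/72) = 72 · 1 = 72
  d = 96: Id(96) · 𝟙(576/96) = 96 · 1 = 96
  d = 144: Id(144) · 𝟙(576/144) = 144 · 1 = 144
  d = 192: Id(192) · 𝟙(576/192) = 192 · 1 = 192
  d = 288: Id(288) · 𝟙(576/288) = 288 · 1 = 288
  d = 576: Id(576) · 𝟙(576/576) = 576 · 1 = 576
Summing: (Id * 𝟙)(576) = 1 + 2 + 3 + 4 + 6 + 8 + 9 + 12 + 16 + 18 + 24 + 32 + 36 + 48 + 64 + 72 + 96 + 144 + 192 + 288 + 576 = 1651.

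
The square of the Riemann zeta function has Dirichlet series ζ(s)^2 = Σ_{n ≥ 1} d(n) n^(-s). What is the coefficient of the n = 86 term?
d(86) = 4

ζ(s)^2 = (Σ 1/m^s)(Σ 1/k^s). The coefficient of 1/n^s in the product is the number of ordered pairs (m, k) with mk = n, which equals d(n). For n = 86, divisors are [1, 2, 43, 86], so d(86) = 4.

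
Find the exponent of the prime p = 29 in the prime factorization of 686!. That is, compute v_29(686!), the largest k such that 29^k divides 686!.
v_29(686!) = 23

Legendre's formula: v_p(n!) = Σ_{k ≥ 1} ⌊n / p^k⌋. For p = 29, n = 686, the terms are:
  ⌊686/29^1⌋ = ⌊686/29⌋ = 23
(the next term ⌊686/29^2⌋ = 0, terminating the sum). Summing: v_29(686!) = 23 = 23.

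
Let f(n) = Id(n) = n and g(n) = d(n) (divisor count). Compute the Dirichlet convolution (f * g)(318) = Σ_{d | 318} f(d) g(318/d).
(Id * d)(318) = 1100

Divisors of 318: [1, 2, 3, 6, 53, 106, 159, 318]. For each d | 318:
  d = 1: Id(1) · d(318/1) = 1 · 8 = 8
  d = 2: Id(2) · d(318/2) = 2 · 4 = 8
  d = 3: Id(3) · d(318/3) = 3 · 4 = 12
  d = 6: Id(6) · d(318/6) = 6 · 2 = 12
  d = 53: Id(53) · d(318/53) = 53 · 4 = 212
  d = 106: Id(106) · d(318/106) = 106 · 2 = 212
  d = 159: Id(159) · d(318/159) = 159 · 2 = 318
  d = 318: Id(318) · d(318/318) = 318 · 1 = 318
Summing: (Id * d)(318) = 8 + 8 + 12 + 12 + 212 + 212 + 318 + 318 = 1100.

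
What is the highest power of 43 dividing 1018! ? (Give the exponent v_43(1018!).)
v_43(1018!) = 23

Legendre's formula: v_p(n!) = Σ_{k ≥ 1} ⌊n / p^k⌋. For p = 43, n = 1018, the terms are:
  ⌊1018/43^1⌋ = ⌊1018/43⌋ = 23
(the next term ⌊1018/43^2⌋ = 0, terminating the sum). Summing: v_43(1018!) = 23 = 23.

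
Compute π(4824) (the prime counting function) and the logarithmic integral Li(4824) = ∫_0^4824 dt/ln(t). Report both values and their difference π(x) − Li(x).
π(4824) = 649;  Li(4824) ≈ 663.57;  π(x) − Li(x) ≈ -14.57.

Direct count of primes ≤ 4824 gives π(4824) = 649. Numerical evaluation of the logarithmic integral gives Li(4824) ≈ 663.57. The difference π(x) − Li(x) ≈ -14.57 is typically negative for small/moderate x (Li(x) overestimates), though Littlewood's theorem shows this sign changes infinitely often.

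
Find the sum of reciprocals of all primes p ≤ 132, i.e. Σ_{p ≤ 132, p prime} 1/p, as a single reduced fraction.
Σ 1/p = 980956909242278731029785409368357903506317057050081/525896479052627740771371797072411912900610967452630

π(132) = 32, so the primes ≤ 132 are [2, 3, 5, 7, 11, 13, 17, 19, 23, 29, 31, 37, 41, 43, 47, 53, 59, 61, 67, 71, 73, 79, 83, 89, 97, 101, 103, 107, 109, 113, 127, 131]. Summing 1/p over these primes: 980956909242278731029785409368357903506317057050081/525896479052627740771371797072411912900610967452630 ≈ 1.8653. Mertens estimate ln ln(132) + 0.2615 ≈ 1.8472.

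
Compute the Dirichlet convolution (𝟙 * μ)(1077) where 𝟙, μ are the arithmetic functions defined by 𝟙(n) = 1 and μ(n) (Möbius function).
(𝟙 * μ)(1077) = 0

Divisors of 1077: [1, 3, 359, 1077]. For each d | 1077:
  d = 1: 𝟙(1) · μ(1077/1) = 1 · 1 = 1
  d = 3: 𝟙(3) · μ(1077/3) = 1 · -1 = -1
  d = 359: 𝟙(359) · μ(1077/359) = 1 · -1 = -1
  d = 1077: 𝟙(1077) · μ(1077/1077) = 1 · 1 = 1
Summing: (𝟙 * μ)(1077) = 1 + -1 + -1 + 1 = 0.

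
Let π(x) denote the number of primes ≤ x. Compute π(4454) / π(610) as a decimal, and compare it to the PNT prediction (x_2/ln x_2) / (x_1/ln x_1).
π(4454)/π(610) = 605/111 ≈ 5.4505;  PNT prediction ≈ 5.5738.

π(610) = 111 and π(4454) = 605, so π(4454)/π(610) ≈ 5.4505. The PNT-predicted ratio is (4454/ln(4454)) / (610/ln(610)) ≈ 5.5738. The two agree to within a few percent, as expected.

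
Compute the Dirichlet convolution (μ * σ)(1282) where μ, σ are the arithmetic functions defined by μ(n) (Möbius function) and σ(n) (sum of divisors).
(μ * σ)(1282) = 1282

Divisors of 1282: [1, 2, 641, 1282]. For each d | 1282:
  d = 1: μ(1) · σ(1282/1) = 1 · 1926 = 1926
  d = 2: μ(2) · σ(1282/2) = -1 · 642 = -642
  d = 641: μ(641) · σ(1282/641) = -1 · 3 = -3
  d = 1282: μ(1282) · σ(1282/1282) = 1 · 1 = 1
Summing: (μ * σ)(1282) = 1926 + -642 + -3 + 1 = 1282.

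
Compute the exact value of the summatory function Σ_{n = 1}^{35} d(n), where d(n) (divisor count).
Σ_{n ≤ 35} d(n) = 131

Compute d(n) for each 1 ≤ n ≤ 35: d(1) = 1, d(2) = 2, d(3) = 2, d(4) = 3, d(5) = 2, d(6) = 4, d(7) = 2, d(8) = 4, d(9) = 3, d(10) = 4, d(11) = 2, d(12) = 6, d(13) = 2, d(14) = 4, d(15) = 4, d(16) = 5, d(17) = 2, d(18) = 6, d(19) = 2, d(20) = 6, d(21) = 4, d(22) = 4, d(23) = 2, d(24) = 8, d(25) = 3, d(26) = 4, d(27) = 4, d(28) = 6, d(29) = 2, d(30) = 8, d(31) = 2, d(32) = 6, d(33) = 4, d(34) = 4, d(35) = 4. Summing all 35 values: 131. (Dirichlet's divisor formula: Σ_{n ≤ x} d(n) = x ln(x) + (2γ − 1) x + O(√x). For x = 35, the asymptotic estimate is ≈ 129.84.)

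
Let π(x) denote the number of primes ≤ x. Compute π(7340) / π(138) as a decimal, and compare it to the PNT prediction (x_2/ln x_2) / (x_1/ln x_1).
π(7340)/π(138) = 935/33 ≈ 28.3333;  PNT prediction ≈ 29.4428.

π(138) = 33 and π(7340) = 935, so π(7340)/π(138) ≈ 28.3333. The PNT-predicted ratio is (7340/ln(7340)) / (138/ln(138)) ≈ 29.4428. The two agree to within a few percent, as expected.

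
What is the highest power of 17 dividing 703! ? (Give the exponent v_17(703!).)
v_17(703!) = 43

Legendre's formula: v_p(n!) = Σ_{k ≥ 1} ⌊n / p^k⌋. For p = 17, n = 703, the terms are:
  ⌊703/17^1⌋ = ⌊703/17⌋ = 41
  ⌊703/17^2⌋ = ⌊703/289⌋ = 2
(the next term ⌊703/17^3⌋ = 0, terminating the sum). Summing: v_17(703!) = 41 + 2 = 43.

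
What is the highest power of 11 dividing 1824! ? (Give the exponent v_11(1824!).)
v_11(1824!) = 181

Legendre's formula: v_p(n!) = Σ_{k ≥ 1} ⌊n / p^k⌋. For p = 11, n = 1824, the terms are:
  ⌊1824/11^1⌋ = ⌊1824/11⌋ = 165
  ⌊1824/11^2⌋ = ⌊1824/121⌋ = 15
  ⌊1824/11^3⌋ = ⌊1824/1331⌋ = 1
(the next term ⌊1824/11^4⌋ = 0, terminating the sum). Summing: v_11(1824!) = 165 + 15 + 1 = 181.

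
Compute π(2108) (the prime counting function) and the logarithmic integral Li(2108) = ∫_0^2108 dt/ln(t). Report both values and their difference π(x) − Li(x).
π(2108) = 317;  Li(2108) ≈ 328.97;  π(x) − Li(x) ≈ -11.97.

Direct count of primes ≤ 2108 gives π(2108) = 317. Numerical evaluation of the logarithmic integral gives Li(2108) ≈ 328.97. The difference π(x) − Li(x) ≈ -11.97 is typically negative for small/moderate x (Li(x) overestimates), though Littlewood's theorem shows this sign changes infinitely often.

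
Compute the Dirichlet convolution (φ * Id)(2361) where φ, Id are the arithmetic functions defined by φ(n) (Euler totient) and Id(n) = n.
(φ * Id)(2361) = 7865

Divisors of 2361: [1, 3, 787, 2361]. For each d | 2361:
  d = 1: φ(1) · Id(2361/1) = 1 · 2361 = 2361
  d = 3: φ(3) · Id(2361/3) = 2 · 787 = 1574
  d = 787: φ(787) · Id(2361/787) = 786 · 3 = 2358
  d = 2361: φ(2361) · Id(2361/2361) = 1572 · 1 = 1572
Summing: (φ * Id)(2361) = 2361 + 1574 + 2358 + 1572 = 7865.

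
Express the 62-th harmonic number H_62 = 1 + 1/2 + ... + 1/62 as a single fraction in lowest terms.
H_62 = 928551009361054917576341971/197044480683803711251893600

Direct summation: H_62 = 1 + 1/2 + ... + 1/62. The least common denominator is lcm(1, ..., 62) = 591133442051411133755680800; over this denominator the numerator is 591133442051411133755680800 + 295566721025705566877840400 + 197044480683803711251893600 + 147783360512852783438920200 + 118226688410282226751136160 + 98522240341901855625946800 + 84447634578773019107954400 + 73891680256426391719460100 + 65681493561267903750631200 + 59113344205141113375568080 + 53739403822855557614152800 + 49261120170950927812973400 + 45471803234723933365821600 + 42223817289386509553977200 + 39408896136760742250378720 + 36945840128213195859730050 + 34772555414788890220922400 + 32840746780633951875315600 + 31112286423758480723983200 + 29556672102570556687784040 + 28149211526257673035984800 + 26869701911427778807076400 + 25701454002235266685029600 + 24630560085475463906486700 + 23645337682056445350227232 + 22735901617361966682910800 + 21893831187089301250210400 + 21111908644693254776988600 + 20383911794876245991575200 + 19704448068380371125189360 + 19068820711335843024376800 + 18472920064106597929865025 + 17913134607618519204717600 + 17386277707394445110461200 + 16889526915754603821590880 + 16420373390316975937657800 + 15976579514903003615018400 + 15556143211879240361991600 + 15157267744907977788607200 + 14778336051285278343892020 + 14417888830522222774528800 + 14074605763128836517992400 + 13747289350032817064085600 + 13434850955713889403538200 + 13136298712253580750126240 + 12850727001117633342514800 + 12577307277689598590546400 + 12315280042737731953243350 + 12063947796967574158279200 + 11822668841028222675113616 + 11590851804929630073640800 + 11367950808680983341455400 + 11153461170781342146333600 + 10946915593544650625105200 + 10747880764571111522830560 + 10555954322346627388494300 + 10370762141252826907994400 + 10191955897438122995787600 + 10019210882227307351791200 + 9852224034190185562594680 + 9690712164777231700912800 + 9534410355667921512188400 = 2785653028083164752729025913, so H_62 = 2785653028083164752729025913/591133442051411133755680800; reducing by gcd(2785653028083164752729025913, 591133442051411133755680800) = 3 gives 928551009361054917576341971/197044480683803711251893600 ≈ 4.71239. (The PNT-adjacent estimate ln(62) + γ ≈ 4.70435 matches within O(1/n).)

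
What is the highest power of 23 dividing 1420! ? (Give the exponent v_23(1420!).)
v_23(1420!) = 63

Legendre's formula: v_p(n!) = Σ_{k ≥ 1} ⌊n / p^k⌋. For p = 23, n = 1420, the terms are:
  ⌊1420/23^1⌋ = ⌊1420/23⌋ = 61
  ⌊1420/23^2⌋ = ⌊1420/529⌋ = 2
(the next term ⌊1420/23^3⌋ = 0, terminating the sum). Summing: v_23(1420!) = 61 + 2 = 63.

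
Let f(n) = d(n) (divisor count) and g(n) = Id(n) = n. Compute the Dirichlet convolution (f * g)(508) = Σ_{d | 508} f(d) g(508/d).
(d * Id)(508) = 1419

Divisors of 508: [1, 2, 4, 127, 254, 508]. For each d | 508:
  d = 1: d(1) · Id(508/1) = 1 · 508 = 508
  d = 2: d(2) · Id(508/2) = 2 · 254 = 508
  d = 4: d(4) · Id(508/4) = 3 · 127 = 381
  d = 127: d(127) · Id(508/127) = 2 · 4 = 8
  d = 254: d(254) · Id(508/254) = 4 · 2 = 8
  d = 508: d(508) · Id(508/508) = 6 · 1 = 6
Summing: (d * Id)(508) = 508 + 508 + 381 + 8 + 8 + 6 = 1419.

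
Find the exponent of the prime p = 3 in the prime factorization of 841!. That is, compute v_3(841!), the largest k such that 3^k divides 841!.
v_3(841!) = 418

Legendre's formula: v_p(n!) = Σ_{k ≥ 1} ⌊n / p^k⌋. For p = 3, n = 841, the terms are:
  ⌊841/3^1⌋ = ⌊841/3⌋ = 280
  ⌊841/3^2⌋ = ⌊841/9⌋ = 93
  ⌊841/3^3⌋ = ⌊841/27⌋ = 31
  ⌊841/3^4⌋ = ⌊841/81⌋ = 10
  ⌊841/3^5⌋ = ⌊841/243⌋ = 3
  ⌊841/3^6⌋ = ⌊841/729⌋ = 1
(the next term ⌊841/3^7⌋ = 0, terminating the sum). Summing: v_3(841!) = 280 + 93 + 31 + 10 + 3 + 1 = 418.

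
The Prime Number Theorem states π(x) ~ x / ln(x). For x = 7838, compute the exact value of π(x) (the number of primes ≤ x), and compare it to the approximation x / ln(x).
π(7838) = 990;  x/ln(x) ≈ 874.12;  relative error ≈ 11.71%.

Directly count primes up to 7838: π(7838) = 990. The PNT approximation gives 7838/ln(7838) ≈ 7838/8.96674 ≈ 874.12. Relative error (π(x) − x/ln(x)) / π(x) ≈ 11.71%; the approximation is known to undercount slightly (Li(x) is a better estimate).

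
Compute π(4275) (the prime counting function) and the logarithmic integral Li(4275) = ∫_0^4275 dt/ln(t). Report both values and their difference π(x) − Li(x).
π(4275) = 587;  Li(4275) ≈ 598.39;  π(x) − Li(x) ≈ -11.39.

Direct count of primes ≤ 4275 gives π(4275) = 587. Numerical evaluation of the logarithmic integral gives Li(4275) ≈ 598.39. The difference π(x) − Li(x) ≈ -11.39 is typically negative for small/moderate x (Li(x) overestimates), though Littlewood's theorem shows this sign changes infinitely often.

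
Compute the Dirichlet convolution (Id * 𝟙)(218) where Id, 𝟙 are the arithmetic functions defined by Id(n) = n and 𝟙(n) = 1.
(Id * 𝟙)(218) = 330

Divisors of 218: [1, 2, 109, 218]. For each d | 218:
  d = 1: Id(1) · 𝟙(218/1) = 1 · 1 = 1
  d = 2: Id(2) · 𝟙(218/2) = 2 · 1 = 2
  d = 109: Id(109) · 𝟙(218/109) = 109 · 1 = 109
  d = 218: Id(218) · 𝟙(218/218) = 218 · 1 = 218
Summing: (Id * 𝟙)(218) = 1 + 2 + 109 + 218 = 330.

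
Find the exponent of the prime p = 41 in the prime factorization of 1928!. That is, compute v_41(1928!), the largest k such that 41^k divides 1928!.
v_41(1928!) = 48

Legendre's formula: v_p(n!) = Σ_{k ≥ 1} ⌊n / p^k⌋. For p = 41, n = 1928, the terms are:
  ⌊1928/41^1⌋ = ⌊1928/41⌋ = 47
  ⌊1928/41^2⌋ = ⌊1928/1681⌋ = 1
(the next term ⌊1928/41^3⌋ = 0, terminating the sum). Summing: v_41(1928!) = 47 + 1 = 48.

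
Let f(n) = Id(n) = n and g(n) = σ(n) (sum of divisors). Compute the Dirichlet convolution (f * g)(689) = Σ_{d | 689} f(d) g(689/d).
(Id * σ)(689) = 2889

Divisors of 689: [1, 13, 53, 689]. For each d | 689:
  d = 1: Id(1) · σ(689/1) = 1 · 756 = 756
  d = 13: Id(13) · σ(689/13) = 13 · 54 = 702
  d = 53: Id(53) · σ(689/53) = 53 · 14 = 742
  d = 689: Id(689) · σ(689/689) = 689 · 1 = 689
Summing: (Id * σ)(689) = 756 + 702 + 742 + 689 = 2889.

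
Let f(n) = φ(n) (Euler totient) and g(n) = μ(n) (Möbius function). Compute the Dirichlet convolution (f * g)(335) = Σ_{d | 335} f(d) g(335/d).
(φ * μ)(335) = 195

Divisors of 335: [1, 5, 67, 335]. For each d | 335:
  d = 1: φ(1) · μ(335/1) = 1 · 1 = 1
  d = 5: φ(5) · μ(335/5) = 4 · -1 = -4
  d = 67: φ(67) · μ(335/67) = 66 · -1 = -66
  d = 335: φ(335) · μ(335/335) = 264 · 1 = 264
Summing: (φ * μ)(335) = 1 + -4 + -66 + 264 = 195.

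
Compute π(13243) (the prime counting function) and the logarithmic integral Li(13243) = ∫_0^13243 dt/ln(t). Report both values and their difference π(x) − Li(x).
π(13243) = 1574;  Li(13243) ≈ 1592.74;  π(x) − Li(x) ≈ -18.74.

Direct count of primes ≤ 13243 gives π(13243) = 1574. Numerical evaluation of the logarithmic integral gives Li(13243) ≈ 1592.74. The difference π(x) − Li(x) ≈ -18.74 is typically negative for small/moderate x (Li(x) overestimates), though Littlewood's theorem shows this sign changes infinitely often.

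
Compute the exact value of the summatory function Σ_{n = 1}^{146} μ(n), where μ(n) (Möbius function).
Σ_{n ≤ 146} μ(n) = 1

Compute μ(n) for each 1 ≤ n ≤ 146: μ(1) = 1, μ(2) = -1, μ(3) = -1, μ(4) = 0, μ(5) = -1, μ(6) = 1, μ(7) = -1, μ(8) = 0, μ(9) = 0, μ(10) = 1, μ(11) = -1, μ(12) = 0, μ(13) = -1, μ(14) = 1, μ(15) = 1, μ(16) = 0, μ(17) = -1, μ(18) = 0, μ(19) = -1, μ(20) = 0, μ(21) = 1, μ(22) = 1, μ(23) = -1, μ(24) = 0, μ(25) = 0, μ(26) = 1, μ(27) = 0, μ(28) = 0, μ(29) = -1, μ(30) = -1, μ(31) = -1, μ(32) = 0, μ(33) = 1, μ(34) = 1, μ(35) = 1, μ(36) = 0, μ(37) = -1, μ(38) = 1, μ(39) = 1, μ(40) = 0, μ(41) = -1, μ(42) = -1, μ(43) = -1, μ(44) = 0, μ(45) = 0, μ(46) = 1, μ(47) = -1, μ(48) = 0, μ(49) = 0, μ(50) = 0, μ(51) = 1, μ(52) = 0, μ(53) = -1, μ(54) = 0, μ(55) = 1, μ(56) = 0, μ(57) = 1, μ(58) = 1, μ(59) = -1, μ(60) = 0, μ(61) = -1, μ(62) = 1, μ(63) = 0, μ(64) = 0, μ(65) = 1, μ(66) = -1, μ(67) = -1, μ(68) = 0, μ(69) = 1, μ(70) = -1, μ(71) = -1, μ(72) = 0, μ(73) = -1, μ(74) = 1, μ(75) = 0, μ(76) = 0, μ(77) = 1, μ(78) = -1, μ(79) = -1, μ(80) = 0, μ(81) = 0, μ(82) = 1, μ(83) = -1, μ(84) = 0, μ(85) = 1, μ(86) = 1, μ(87) = 1, μ(88) = 0, μ(89) = -1, μ(90) = 0, μ(91) = 1, μ(92) = 0, μ(93) = 1, μ(94) = 1, μ(95) = 1, μ(96) = 0, μ(97) = -1, μ(98) = 0, μ(99) = 0, μ(100) = 0, μ(101) = -1, μ(102) = -1, μ(103) = -1, μ(104) = 0, μ(105) = -1, μ(106) = 1, μ(107) = -1, μ(108) = 0, μ(109) = -1, μ(110) = -1, μ(111) = 1, μ(112) = 0, μ(113) = -1, μ(114) = -1, μ(115) = 1, μ(116) = 0, μ(117) = 0, μ(118) = 1, μ(119) = 1, μ(120) = 0, μ(121) = 0, μ(122) = 1, μ(123) = 1, μ(124) = 0, μ(125) = 0, μ(126) = 0, μ(127) = -1, μ(128) = 0, μ(129) = 1, μ(130) = -1, μ(131) = -1, μ(132) = 0, μ(133) = 1, μ(134) = 1, μ(135) = 0, μ(136) = 0, μ(137) = -1, μ(138) = -1, μ(139) = -1, μ(140) = 0, μ(141) = 1, μ(142) = 1, μ(143) = 1, μ(144) = 0, μ(145) = 1, μ(146) = 1. Summing all 146 values: 1. (Mertens function M(x) = Σ_{n ≤ x} μ(n); on average M(x) should be small (PNT ⟺ M(x) = o(x)).)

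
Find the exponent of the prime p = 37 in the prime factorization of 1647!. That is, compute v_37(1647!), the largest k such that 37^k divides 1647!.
v_37(1647!) = 45

Legendre's formula: v_p(n!) = Σ_{k ≥ 1} ⌊n / p^k⌋. For p = 37, n = 1647, the terms are:
  ⌊1647/37^1⌋ = ⌊1647/37⌋ = 44
  ⌊1647/37^2⌋ = ⌊1647/1369⌋ = 1
(the next term ⌊1647/37^3⌋ = 0, terminating the sum). Summing: v_37(1647!) = 44 + 1 = 45.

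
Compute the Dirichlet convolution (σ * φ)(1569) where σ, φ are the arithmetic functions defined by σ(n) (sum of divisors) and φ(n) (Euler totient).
(σ * φ)(1569) = 6276

Divisors of 1569: [1, 3, 523, 1569]. For each d | 1569:
  d = 1: σ(1) · φ(1569/1) = 1 · 1044 = 1044
  d = 3: σ(3) · φ(1569/3) = 4 · 522 = 2088
  d = 523: σ(523) · φ(1569/523) = 524 · 2 = 1048
  d = 1569: σ(1569) · φ(1569/1569) = 2096 · 1 = 2096
Summing: (σ * φ)(1569) = 1044 + 2088 + 1048 + 2096 = 6276.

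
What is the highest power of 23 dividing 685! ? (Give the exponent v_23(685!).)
v_23(685!) = 30

Legendre's formula: v_p(n!) = Σ_{k ≥ 1} ⌊n / p^k⌋. For p = 23, n = 685, the terms are:
  ⌊685/23^1⌋ = ⌊685/23⌋ = 29
  ⌊685/23^2⌋ = ⌊685/529⌋ = 1
(the next term ⌊685/23^3⌋ = 0, terminating the sum). Summing: v_23(685!) = 29 + 1 = 30.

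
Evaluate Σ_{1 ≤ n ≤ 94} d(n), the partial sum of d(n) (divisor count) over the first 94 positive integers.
Σ_{n ≤ 94} d(n) = 443

Compute d(n) for each 1 ≤ n ≤ 94: d(1) = 1, d(2) = 2, d(3) = 2, d(4) = 3, d(5) = 2, d(6) = 4, d(7) = 2, d(8) = 4, d(9) = 3, d(10) = 4, d(11) = 2, d(12) = 6, d(13) = 2, d(14) = 4, d(15) = 4, d(16) = 5, d(17) = 2, d(18) = 6, d(19) = 2, d(20) = 6, d(21) = 4, d(22) = 4, d(23) = 2, d(24) = 8, d(25) = 3, d(26) = 4, d(27) = 4, d(28) = 6, d(29) = 2, d(30) = 8, d(31) = 2, d(32) = 6, d(33) = 4, d(34) = 4, d(35) = 4, d(36) = 9, d(37) = 2, d(38) = 4, d(39) = 4, d(40) = 8, d(41) = 2, d(42) = 8, d(43) = 2, d(44) = 6, d(45) = 6, d(46) = 4, d(47) = 2, d(48) = 10, d(49) = 3, d(50) = 6, d(51) = 4, d(52) = 6, d(53) = 2, d(54) = 8, d(55) = 4, d(56) = 8, d(57) = 4, d(58) = 4, d(59) = 2, d(60) = 12, d(61) = 2, d(62) = 4, d(63) = 6, d(64) = 7, d(65) = 4, d(66) = 8, d(67) = 2, d(68) = 6, d(69) = 4, d(70) = 8, d(71) = 2, d(72) = 12, d(73) = 2, d(74) = 4, d(75) = 6, d(76) = 6, d(77) = 4, d(78) = 8, d(79) = 2, d(80) = 10, d(81) = 5, d(82) = 4, d(83) = 2, d(84) = 12, d(85) = 4, d(86) = 4, d(87) = 4, d(88) = 8, d(89) = 2, d(90) = 12, d(91) = 4, d(92) = 6, d(93) = 4, d(94) = 4. Summing all 94 values: 443. (Dirichlet's divisor formula: Σ_{n ≤ x} d(n) = x ln(x) + (2γ − 1) x + O(√x). For x = 94, the asymptotic estimate is ≈ 441.59.)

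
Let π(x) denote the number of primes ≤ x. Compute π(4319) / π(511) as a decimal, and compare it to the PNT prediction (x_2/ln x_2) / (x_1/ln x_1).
π(4319)/π(511) = 590/97 ≈ 6.0825;  PNT prediction ≈ 6.2969.

π(511) = 97 and π(4319) = 590, so π(4319)/π(511) ≈ 6.0825. The PNT-predicted ratio is (4319/ln(4319)) / (511/ln(511)) ≈ 6.2969. The two agree to within a few percent, as expected.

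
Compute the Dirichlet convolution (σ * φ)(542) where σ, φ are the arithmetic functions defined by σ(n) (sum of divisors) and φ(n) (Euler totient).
(σ * φ)(542) = 2168

Divisors of 542: [1, 2, 271, 542]. For each d | 542:
  d = 1: σ(1) · φ(542/1) = 1 · 270 = 270
  d = 2: σ(2) · φ(542/2) = 3 · 270 = 810
  d = 271: σ(271) · φ(542/271) = 272 · 1 = 272
  d = 542: σ(542) · φ(542/542) = 816 · 1 = 816
Summing: (σ * φ)(542) = 270 + 810 + 272 + 816 = 2168.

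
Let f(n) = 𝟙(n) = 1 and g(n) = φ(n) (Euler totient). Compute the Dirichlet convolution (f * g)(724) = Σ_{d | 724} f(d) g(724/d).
(𝟙 * φ)(724) = 724

Divisors of 724: [1, 2, 4, 181, 362, 724]. For each d | 724:
  d = 1: 𝟙(1) · φ(724/1) = 1 · 360 = 360
  d = 2: 𝟙(2) · φ(724/2) = 1 · 180 = 180
  d = 4: 𝟙(4) · φ(724/4) = 1 · 180 = 180
  d = 181: 𝟙(181) · φ(724/181) = 1 · 2 = 2
  d = 362: 𝟙(362) · φ(724/362) = 1 · 1 = 1
  d = 724: 𝟙(724) · φ(724/724) = 1 · 1 = 1
Summing: (𝟙 * φ)(724) = 360 + 180 + 180 + 2 + 1 + 1 = 724.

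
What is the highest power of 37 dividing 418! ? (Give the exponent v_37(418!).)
v_37(418!) = 11

Legendre's formula: v_p(n!) = Σ_{k ≥ 1} ⌊n / p^k⌋. For p = 37, n = 418, the terms are:
  ⌊418/37^1⌋ = ⌊418/37⌋ = 11
(the next term ⌊418/37^2⌋ = 0, terminating the sum). Summing: v_37(418!) = 11 = 11.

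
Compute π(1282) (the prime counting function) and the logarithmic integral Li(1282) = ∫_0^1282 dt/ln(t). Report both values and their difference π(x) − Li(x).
π(1282) = 207;  Li(1282) ≈ 217.69;  π(x) − Li(x) ≈ -10.69.

Direct count of primes ≤ 1282 gives π(1282) = 207. Numerical evaluation of the logarithmic integral gives Li(1282) ≈ 217.69. The difference π(x) − Li(x) ≈ -10.69 is typically negative for small/moderate x (Li(x) overestimates), though Littlewood's theorem shows this sign changes infinitely often.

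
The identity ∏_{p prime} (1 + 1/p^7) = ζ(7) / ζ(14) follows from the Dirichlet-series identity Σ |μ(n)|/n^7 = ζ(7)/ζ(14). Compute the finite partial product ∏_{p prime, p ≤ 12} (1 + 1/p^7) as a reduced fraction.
∏ = 102398715604311407906/101557061298054140625

The primes p ≤ 12 are [2, 3, 5, 7, 11]. For each, (1 + 1/p^7) = (p^7 + 1)/p^7. Multiplying these fractions over p ∈ [2, 3, 5, 7, 11] gives 102398715604311407906/101557061298054140625. (In the limit P → ∞ this tends to ζ(7)/ζ(14).)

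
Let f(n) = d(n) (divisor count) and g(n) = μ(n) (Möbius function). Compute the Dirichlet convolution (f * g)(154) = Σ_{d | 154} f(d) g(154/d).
(d * μ)(154) = 1

Divisors of 154: [1, 2, 7, 11, 14, 22, 77, 154]. For each d | 154:
  d = 1: d(1) · μ(154/1) = 1 · -1 = -1
  d = 2: d(2) · μ(154/2) = 2 · 1 = 2
  d = 7: d(7) · μ(154/7) = 2 · 1 = 2
  d = 11: d(11) · μ(154/11) = 2 · 1 = 2
  d = 14: d(14) · μ(154/14) = 4 · -1 = -4
  d = 22: d(22) · μ(154/22) = 4 · -1 = -4
  d = 77: d(77) · μ(154/77) = 4 · -1 = -4
  d = 154: d(154) · μ(154/154) = 8 · 1 = 8
Summing: (d * μ)(154) = -1 + 2 + 2 + 2 + -4 + -4 + -4 + 8 = 1.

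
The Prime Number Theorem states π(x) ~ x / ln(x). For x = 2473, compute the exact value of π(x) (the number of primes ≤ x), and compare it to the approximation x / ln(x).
π(2473) = 366;  x/ln(x) ≈ 316.52;  relative error ≈ 13.52%.

Directly count primes up to 2473: π(2473) = 366. The PNT approximation gives 2473/ln(2473) ≈ 2473/7.81319 ≈ 316.52. Relative error (π(x) − x/ln(x)) / π(x) ≈ 13.52%; the approximation is known to undercount slightly (Li(x) is a better estimate).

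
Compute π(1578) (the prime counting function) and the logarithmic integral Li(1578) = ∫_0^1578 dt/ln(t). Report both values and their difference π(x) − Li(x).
π(1578) = 248;  Li(1578) ≈ 258.44;  π(x) − Li(x) ≈ -10.44.

Direct count of primes ≤ 1578 gives π(1578) = 248. Numerical evaluation of the logarithmic integral gives Li(1578) ≈ 258.44. The difference π(x) − Li(x) ≈ -10.44 is typically negative for small/moderate x (Li(x) overestimates), though Littlewood's theorem shows this sign changes infinitely often.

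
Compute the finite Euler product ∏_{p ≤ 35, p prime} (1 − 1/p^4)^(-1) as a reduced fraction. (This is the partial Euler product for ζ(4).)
∏ = 44480956869217573792253389310087/41097743855049154662236160000000

The primes p ≤ 35 are [2, 3, 5, 7, 11, 13, 17, 19, 23, 29, 31]. For each prime, (1 − 1/p^4)^(-1) = p^4 / (p^4 − 1). The product is (1 − 1/2^4)^(-1), (1 − 1/3^4)^(-1), (1 − 1/5^4)^(-1), (1 − 1/7^4)^(-1), (1 − 1/11^4)^(-1), (1 − 1/13^4)^(-1), (1 − 1/17^4)^(-1), (1 − 1/19^4)^(-1), (1 − 1/23^4)^(-1), (1 − 1/29^4)^(-1), (1 − 1/31^4)^(-1) = ∏ p^4 / (p^4 − 1) = 44480956869217573792253389310087/41097743855049154662236160000000.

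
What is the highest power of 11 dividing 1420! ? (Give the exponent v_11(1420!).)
v_11(1420!) = 141

Legendre's formula: v_p(n!) = Σ_{k ≥ 1} ⌊n / p^k⌋. For p = 11, n = 1420, the terms are:
  ⌊1420/11^1⌋ = ⌊1420/11⌋ = 129
  ⌊1420/11^2⌋ = ⌊1420/121⌋ = 11
  ⌊1420/11^3⌋ = ⌊1420/1331⌋ = 1
(the next term ⌊1420/11^4⌋ = 0, terminating the sum). Summing: v_11(1420!) = 129 + 11 + 1 = 141.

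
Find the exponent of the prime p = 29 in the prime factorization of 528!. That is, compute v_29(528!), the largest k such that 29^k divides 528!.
v_29(528!) = 18

Legendre's formula: v_p(n!) = Σ_{k ≥ 1} ⌊n / p^k⌋. For p = 29, n = 528, the terms are:
  ⌊528/29^1⌋ = ⌊528/29⌋ = 18
(the next term ⌊528/29^2⌋ = 0, terminating the sum). Summing: v_29(528!) = 18 = 18.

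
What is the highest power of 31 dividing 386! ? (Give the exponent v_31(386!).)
v_31(386!) = 12

Legendre's formula: v_p(n!) = Σ_{k ≥ 1} ⌊n / p^k⌋. For p = 31, n = 386, the terms are:
  ⌊386/31^1⌋ = ⌊386/31⌋ = 12
(the next term ⌊386/31^2⌋ = 0, terminating the sum). Summing: v_31(386!) = 12 = 12.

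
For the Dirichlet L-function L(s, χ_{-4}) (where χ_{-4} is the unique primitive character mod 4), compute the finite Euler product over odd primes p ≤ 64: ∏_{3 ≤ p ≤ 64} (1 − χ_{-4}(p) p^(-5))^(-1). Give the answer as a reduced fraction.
∏ = 478212334295798677259125227573990358291095208018494528428976877948999059062284551009530475199/480056794509206891424767146601704797711651986953735424570384919662551238689346859653136384000

The odd primes p ≤ 64 are [3, 5, 7, 11, 13, 17, 19, 23, 29, 31, 37, 41, 43, 47, 53, 59, 61]. For each, χ(p) = 1 if p ≡ 1 mod 4, χ(p) = −1 if p ≡ 3 mod 4. Taking (1 − χ(p)/p^5)^(-1) = p^5/(p^5 − χ(p)): (1 − (-1)/3^5)^(-1) · (1 − (1)/5^5)^(-1) · (1 − (-1)/7^5)^(-1) · (1 − (-1)/11^5)^(-1) · (1 − (1)/13^5)^(-1) · (1 − (1)/17^5)^(-1) · (1 − (-1)/19^5)^(-1) · (1 − (-1)/23^5)^(-1) · (1 − (1)/29^5)^(-1) · (1 − (-1)/31^5)^(-1) · (1 − (1)/37^5)^(-1) · (1 − (1)/41^5)^(-1) · (1 − (-1)/43^5)^(-1) · (1 − (-1)/47^5)^(-1) · (1 − (1)/53^5)^(-1) · (1 − (-1)/59^5)^(-1) · (1 − (1)/61^5)^(-1) = 478212334295798677259125227573990358291095208018494528428976877948999059062284551009530475199/480056794509206891424767146601704797711651986953735424570384919662551238689346859653136384000.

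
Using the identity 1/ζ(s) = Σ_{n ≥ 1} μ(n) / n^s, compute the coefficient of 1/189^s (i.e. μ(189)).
μ(189) = 0

Factor n = 189 = 3^3 · 7. μ(n) = 0 if any exponent ≥ 2 (not squarefree); otherwise μ(n) = (−1)^{ω(n)} where ω(n) is the number of distinct prime factors. Applying: μ(189) = 0.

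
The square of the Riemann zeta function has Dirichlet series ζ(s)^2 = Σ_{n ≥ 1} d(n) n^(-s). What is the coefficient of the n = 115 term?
d(115) = 4

ζ(s)^2 = (Σ 1/m^s)(Σ 1/k^s). The coefficient of 1/n^s in the product is the number of ordered pairs (m, k) with mk = n, which equals d(n). For n = 115, divisors are [1, 5, 23, 115], so d(115) = 4.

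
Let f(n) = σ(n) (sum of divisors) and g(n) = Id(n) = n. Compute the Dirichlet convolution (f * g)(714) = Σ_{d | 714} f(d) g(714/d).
(σ * Id)(714) = 18375

Divisors of 714: [1, 2, 3, 6, 7, 14, 17, 21, 34, 42, 51, 102, 119, 238, 357, 714]. For each d | 714:
  d = 1: σ(1) · Id(714/1) = 1 · 714 = 714
  d = 2: σ(2) · Id(714/2) = 3 · 357 = 1071
  d = 3: σ(3) · Id(714/3) = 4 · 238 = 952
  d = 6: σ(6) · Id(714/6) = 12 · 119 = 1428
  d = 7: σ(7) · Id(714/7) = 8 · 102 = 816
  d = 14: σ(14) · Id(714/14) = 24 · 51 = 1224
  d = 17: σ(17) · Id(714/17) = 18 · 42 = 756
  d = 21: σ(21) · Id(714/21) = 32 · 34 = 1088
  d = 34: σ(34) · Id(714/34) = 54 · 21 = 1134
  d = 42: σ(42) · Id(714/42) = 96 · 17 = 1632
  d = 51: σ(51) · Id(714/51) = 72 · 14 = 1008
  d = 102: σ(102) · Id(714/102) = 216 · 7 = 1512
  d = 119: σ(119) · Id(714/119) = 144 · 6 = 864
  d = 238: σ(238) · Id(714/238) = 432 · 3 = 1296
  d = 357: σ(357) · Id(714/357) = 576 · 2 = 1152
  d = 714: σ(714) · Id(714/714) = 1728 · 1 = 1728
Summing: (σ * Id)(714) = 714 + 1071 + 952 + 1428 + 816 + 1224 + 756 + 1088 + 1134 + 1632 + 1008 + 1512 + 864 + 1296 + 1152 + 1728 = 18375.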